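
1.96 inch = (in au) 3.328e-13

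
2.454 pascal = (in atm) 2.422e-05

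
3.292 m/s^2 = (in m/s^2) 3.292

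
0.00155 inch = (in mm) 0.03937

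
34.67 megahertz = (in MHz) 34.67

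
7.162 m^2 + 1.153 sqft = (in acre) 0.001796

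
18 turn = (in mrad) 1.131e+05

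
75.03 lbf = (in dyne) 3.338e+07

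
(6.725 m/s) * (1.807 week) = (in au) 4.913e-05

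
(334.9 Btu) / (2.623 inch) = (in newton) 5.303e+06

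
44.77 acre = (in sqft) 1.95e+06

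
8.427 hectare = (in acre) 20.82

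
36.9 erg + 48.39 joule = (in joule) 48.39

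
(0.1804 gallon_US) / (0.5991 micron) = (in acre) 0.2817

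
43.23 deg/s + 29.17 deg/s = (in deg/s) 72.4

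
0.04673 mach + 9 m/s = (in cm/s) 2491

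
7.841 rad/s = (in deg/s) 449.3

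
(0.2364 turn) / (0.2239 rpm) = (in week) 0.0001047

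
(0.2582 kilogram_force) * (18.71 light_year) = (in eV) 2.797e+36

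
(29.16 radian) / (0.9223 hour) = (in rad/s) 0.008782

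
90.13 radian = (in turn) 14.34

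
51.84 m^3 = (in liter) 5.184e+04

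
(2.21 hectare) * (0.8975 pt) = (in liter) 6997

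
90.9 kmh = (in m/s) 25.25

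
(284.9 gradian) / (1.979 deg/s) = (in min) 2.159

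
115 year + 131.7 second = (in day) 4.198e+04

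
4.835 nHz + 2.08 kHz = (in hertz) 2080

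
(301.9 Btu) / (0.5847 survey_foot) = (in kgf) 1.823e+05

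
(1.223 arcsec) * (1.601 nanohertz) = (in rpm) 9.065e-14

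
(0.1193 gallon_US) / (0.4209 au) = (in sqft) 7.72e-14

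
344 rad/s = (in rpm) 3285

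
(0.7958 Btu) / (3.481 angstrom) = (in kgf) 2.46e+11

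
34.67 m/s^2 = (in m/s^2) 34.67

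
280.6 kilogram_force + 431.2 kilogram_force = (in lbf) 1569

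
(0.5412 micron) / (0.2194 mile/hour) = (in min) 9.197e-08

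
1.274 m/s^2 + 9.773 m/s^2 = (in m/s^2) 11.05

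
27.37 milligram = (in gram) 0.02737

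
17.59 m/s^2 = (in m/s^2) 17.59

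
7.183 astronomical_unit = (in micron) 1.075e+18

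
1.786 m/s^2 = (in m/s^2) 1.786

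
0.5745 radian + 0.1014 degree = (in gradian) 36.69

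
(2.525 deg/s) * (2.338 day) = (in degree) 5.101e+05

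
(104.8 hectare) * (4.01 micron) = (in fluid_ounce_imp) 1.479e+05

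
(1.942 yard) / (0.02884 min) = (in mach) 0.003014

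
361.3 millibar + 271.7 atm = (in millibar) 2.757e+05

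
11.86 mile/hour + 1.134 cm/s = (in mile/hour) 11.89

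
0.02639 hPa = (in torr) 0.01979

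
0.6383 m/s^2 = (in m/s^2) 0.6383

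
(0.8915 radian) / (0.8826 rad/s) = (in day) 1.169e-05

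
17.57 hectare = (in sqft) 1.891e+06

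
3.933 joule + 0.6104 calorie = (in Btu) 0.006148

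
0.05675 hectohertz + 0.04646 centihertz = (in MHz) 5.675e-06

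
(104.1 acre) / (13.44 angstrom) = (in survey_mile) 1.948e+11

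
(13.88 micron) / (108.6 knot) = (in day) 2.875e-12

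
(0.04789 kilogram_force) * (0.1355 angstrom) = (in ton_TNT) 1.521e-21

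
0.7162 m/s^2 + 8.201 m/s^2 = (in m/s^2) 8.917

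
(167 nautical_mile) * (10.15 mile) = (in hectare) 5.052e+05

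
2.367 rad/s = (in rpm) 22.6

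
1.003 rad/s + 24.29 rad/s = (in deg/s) 1449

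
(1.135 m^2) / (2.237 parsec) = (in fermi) 0.01644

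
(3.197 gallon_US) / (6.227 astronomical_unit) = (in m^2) 1.299e-14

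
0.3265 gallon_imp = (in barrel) 0.009336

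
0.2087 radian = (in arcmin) 717.5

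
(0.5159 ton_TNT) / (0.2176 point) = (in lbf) 6.321e+12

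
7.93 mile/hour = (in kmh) 12.76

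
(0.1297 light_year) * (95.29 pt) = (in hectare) 4.125e+09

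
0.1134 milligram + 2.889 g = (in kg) 0.002889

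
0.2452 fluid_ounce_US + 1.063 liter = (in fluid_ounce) 36.19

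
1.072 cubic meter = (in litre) 1072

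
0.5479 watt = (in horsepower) 0.0007347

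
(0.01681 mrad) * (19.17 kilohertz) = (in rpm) 3.077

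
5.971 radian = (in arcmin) 2.053e+04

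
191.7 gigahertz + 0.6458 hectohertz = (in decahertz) 1.917e+10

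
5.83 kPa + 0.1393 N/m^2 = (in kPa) 5.83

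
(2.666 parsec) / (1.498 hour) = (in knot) 2.965e+13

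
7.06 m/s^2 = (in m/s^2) 7.06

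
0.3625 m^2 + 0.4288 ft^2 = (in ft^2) 4.331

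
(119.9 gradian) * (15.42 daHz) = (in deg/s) 1.664e+04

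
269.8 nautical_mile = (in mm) 4.997e+08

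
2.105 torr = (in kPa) 0.2806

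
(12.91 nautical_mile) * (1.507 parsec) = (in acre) 2.747e+17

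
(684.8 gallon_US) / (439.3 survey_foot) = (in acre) 4.784e-06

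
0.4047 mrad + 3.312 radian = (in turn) 0.5272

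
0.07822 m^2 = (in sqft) 0.842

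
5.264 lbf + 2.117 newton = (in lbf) 5.74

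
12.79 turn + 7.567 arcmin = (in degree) 4605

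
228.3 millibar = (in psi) 3.311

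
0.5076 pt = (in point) 0.5076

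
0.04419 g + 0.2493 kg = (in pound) 0.5497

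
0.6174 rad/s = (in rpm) 5.896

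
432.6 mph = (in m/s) 193.4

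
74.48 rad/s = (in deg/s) 4267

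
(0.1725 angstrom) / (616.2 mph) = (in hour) 1.739e-17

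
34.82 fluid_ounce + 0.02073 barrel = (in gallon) 1.143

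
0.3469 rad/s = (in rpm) 3.313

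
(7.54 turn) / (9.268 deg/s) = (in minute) 4.881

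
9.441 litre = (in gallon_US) 2.494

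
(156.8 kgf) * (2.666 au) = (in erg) 6.133e+21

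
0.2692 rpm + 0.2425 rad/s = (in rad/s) 0.2707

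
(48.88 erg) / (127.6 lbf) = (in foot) 2.825e-08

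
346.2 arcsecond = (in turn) 0.0002671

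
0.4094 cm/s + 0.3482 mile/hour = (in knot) 0.3105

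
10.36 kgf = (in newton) 101.6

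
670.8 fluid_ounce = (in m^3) 0.01984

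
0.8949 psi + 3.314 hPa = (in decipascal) 6.502e+04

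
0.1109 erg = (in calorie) 2.651e-09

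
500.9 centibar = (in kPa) 500.9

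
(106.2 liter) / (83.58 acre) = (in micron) 0.314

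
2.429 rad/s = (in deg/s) 139.2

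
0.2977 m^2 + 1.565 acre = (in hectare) 0.6334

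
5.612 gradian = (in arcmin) 303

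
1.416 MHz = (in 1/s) 1.416e+06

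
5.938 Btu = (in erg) 6.265e+10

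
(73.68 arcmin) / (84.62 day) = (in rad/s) 2.931e-09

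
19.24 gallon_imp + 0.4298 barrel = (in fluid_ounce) 5268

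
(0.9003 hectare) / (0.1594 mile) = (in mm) 3.51e+04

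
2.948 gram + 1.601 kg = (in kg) 1.604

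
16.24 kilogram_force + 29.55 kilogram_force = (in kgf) 45.79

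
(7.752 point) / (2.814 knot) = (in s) 0.001889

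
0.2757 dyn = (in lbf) 6.198e-07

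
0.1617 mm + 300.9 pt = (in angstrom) 1.063e+09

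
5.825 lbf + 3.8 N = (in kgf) 3.03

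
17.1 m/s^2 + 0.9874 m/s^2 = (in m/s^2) 18.09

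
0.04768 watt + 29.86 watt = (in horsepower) 0.04011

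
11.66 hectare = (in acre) 28.81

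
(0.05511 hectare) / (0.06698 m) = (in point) 2.332e+07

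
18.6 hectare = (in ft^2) 2.002e+06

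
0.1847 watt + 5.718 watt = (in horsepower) 0.007916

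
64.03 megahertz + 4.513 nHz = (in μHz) 6.403e+13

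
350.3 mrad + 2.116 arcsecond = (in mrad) 350.3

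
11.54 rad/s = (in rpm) 110.2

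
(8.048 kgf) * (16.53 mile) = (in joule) 2.1e+06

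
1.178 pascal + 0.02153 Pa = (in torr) 0.008997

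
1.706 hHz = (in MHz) 0.0001706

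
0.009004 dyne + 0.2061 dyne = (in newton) 2.151e-06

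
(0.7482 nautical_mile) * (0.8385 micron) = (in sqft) 0.01251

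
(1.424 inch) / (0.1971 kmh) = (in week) 1.092e-06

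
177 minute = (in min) 177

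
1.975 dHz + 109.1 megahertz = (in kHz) 1.091e+05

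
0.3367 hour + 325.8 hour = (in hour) 326.1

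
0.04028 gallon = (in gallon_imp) 0.03354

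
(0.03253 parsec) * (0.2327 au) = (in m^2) 3.494e+25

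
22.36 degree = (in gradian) 24.84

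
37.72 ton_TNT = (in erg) 1.578e+18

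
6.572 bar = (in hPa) 6572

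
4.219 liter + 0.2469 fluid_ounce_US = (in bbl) 0.02658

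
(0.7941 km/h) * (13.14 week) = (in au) 1.172e-05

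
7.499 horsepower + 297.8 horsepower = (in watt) 2.277e+05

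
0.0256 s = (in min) 0.0004267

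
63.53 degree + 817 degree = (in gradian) 978.4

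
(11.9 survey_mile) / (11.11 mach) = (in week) 8.371e-06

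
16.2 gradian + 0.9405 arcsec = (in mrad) 254.5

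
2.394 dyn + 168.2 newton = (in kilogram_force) 17.15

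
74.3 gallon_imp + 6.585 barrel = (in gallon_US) 365.8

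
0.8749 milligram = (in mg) 0.8749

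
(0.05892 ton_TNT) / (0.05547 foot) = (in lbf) 3.278e+09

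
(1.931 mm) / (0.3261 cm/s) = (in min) 0.009869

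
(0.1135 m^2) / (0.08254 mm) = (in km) 1.375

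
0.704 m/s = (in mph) 1.575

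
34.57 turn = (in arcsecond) 4.48e+07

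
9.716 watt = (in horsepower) 0.01303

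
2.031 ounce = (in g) 57.58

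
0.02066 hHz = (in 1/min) 124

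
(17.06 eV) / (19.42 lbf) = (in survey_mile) 1.966e-23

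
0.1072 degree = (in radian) 0.001871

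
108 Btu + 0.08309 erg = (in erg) 1.139e+12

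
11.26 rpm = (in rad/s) 1.179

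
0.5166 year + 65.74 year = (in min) 3.482e+07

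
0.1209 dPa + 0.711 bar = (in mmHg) 533.3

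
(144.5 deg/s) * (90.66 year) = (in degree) 4.131e+11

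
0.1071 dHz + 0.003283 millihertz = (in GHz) 1.071e-11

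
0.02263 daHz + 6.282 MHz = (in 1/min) 3.769e+08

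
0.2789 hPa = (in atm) 0.0002753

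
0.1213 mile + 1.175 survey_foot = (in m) 195.6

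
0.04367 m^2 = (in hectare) 4.367e-06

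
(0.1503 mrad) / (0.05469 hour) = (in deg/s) 4.374e-05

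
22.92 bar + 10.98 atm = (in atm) 33.6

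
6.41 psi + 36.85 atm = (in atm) 37.29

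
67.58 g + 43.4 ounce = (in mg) 1.298e+06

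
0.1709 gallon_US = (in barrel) 0.004069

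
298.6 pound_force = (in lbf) 298.6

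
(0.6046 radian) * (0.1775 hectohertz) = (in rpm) 102.5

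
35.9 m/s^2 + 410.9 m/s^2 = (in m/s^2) 446.8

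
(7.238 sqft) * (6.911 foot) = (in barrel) 8.909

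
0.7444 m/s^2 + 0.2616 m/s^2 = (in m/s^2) 1.006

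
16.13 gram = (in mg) 1.613e+04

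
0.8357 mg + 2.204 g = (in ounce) 0.07777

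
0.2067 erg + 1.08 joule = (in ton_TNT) 2.581e-10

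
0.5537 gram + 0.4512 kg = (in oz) 15.94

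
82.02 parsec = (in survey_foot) 8.303e+18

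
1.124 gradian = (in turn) 0.00281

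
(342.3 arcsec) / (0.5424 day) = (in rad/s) 3.541e-08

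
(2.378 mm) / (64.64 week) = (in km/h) 2.19e-10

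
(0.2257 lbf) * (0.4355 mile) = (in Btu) 0.6669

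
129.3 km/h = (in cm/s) 3592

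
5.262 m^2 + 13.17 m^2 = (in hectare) 0.001843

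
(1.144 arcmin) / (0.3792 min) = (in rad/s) 1.463e-05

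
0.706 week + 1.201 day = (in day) 6.143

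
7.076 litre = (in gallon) 1.869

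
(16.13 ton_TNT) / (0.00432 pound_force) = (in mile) 2.182e+09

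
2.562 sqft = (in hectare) 2.38e-05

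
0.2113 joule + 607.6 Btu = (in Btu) 607.6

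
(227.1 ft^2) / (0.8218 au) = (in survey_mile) 1.066e-13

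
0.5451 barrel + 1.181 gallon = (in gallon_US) 24.08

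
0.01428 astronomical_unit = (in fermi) 2.136e+24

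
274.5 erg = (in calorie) 6.561e-06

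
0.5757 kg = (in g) 575.7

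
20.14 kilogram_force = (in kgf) 20.14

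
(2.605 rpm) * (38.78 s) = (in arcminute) 3.637e+04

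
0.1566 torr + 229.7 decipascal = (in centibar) 0.04385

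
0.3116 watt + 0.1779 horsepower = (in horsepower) 0.1783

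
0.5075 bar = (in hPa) 507.5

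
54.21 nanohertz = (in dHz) 5.421e-07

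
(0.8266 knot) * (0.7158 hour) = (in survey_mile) 0.6809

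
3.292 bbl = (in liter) 523.4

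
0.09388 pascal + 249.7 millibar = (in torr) 187.3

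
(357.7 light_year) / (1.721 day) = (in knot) 4.424e+13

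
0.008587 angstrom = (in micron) 8.587e-07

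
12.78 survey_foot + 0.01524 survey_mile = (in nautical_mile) 0.01535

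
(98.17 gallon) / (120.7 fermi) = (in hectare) 3.079e+08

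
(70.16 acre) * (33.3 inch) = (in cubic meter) 2.402e+05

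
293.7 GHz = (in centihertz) 2.937e+13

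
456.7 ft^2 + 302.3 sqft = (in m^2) 70.51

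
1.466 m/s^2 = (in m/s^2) 1.466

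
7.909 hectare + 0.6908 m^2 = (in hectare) 7.909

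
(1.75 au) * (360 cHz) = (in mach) 2.768e+09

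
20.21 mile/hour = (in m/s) 9.035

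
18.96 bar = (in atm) 18.71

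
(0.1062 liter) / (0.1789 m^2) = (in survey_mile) 3.689e-07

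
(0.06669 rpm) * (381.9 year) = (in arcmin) 2.891e+11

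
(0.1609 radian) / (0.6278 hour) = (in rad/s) 7.119e-05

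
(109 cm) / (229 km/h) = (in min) 0.0002856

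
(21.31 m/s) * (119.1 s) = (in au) 1.697e-08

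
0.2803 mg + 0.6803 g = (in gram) 0.6806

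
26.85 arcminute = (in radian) 0.00781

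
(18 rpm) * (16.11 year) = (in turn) 1.524e+08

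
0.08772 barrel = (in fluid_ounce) 471.6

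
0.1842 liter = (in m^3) 0.0001842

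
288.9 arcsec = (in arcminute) 4.815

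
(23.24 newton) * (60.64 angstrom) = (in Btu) 1.336e-10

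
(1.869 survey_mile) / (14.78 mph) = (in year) 1.444e-05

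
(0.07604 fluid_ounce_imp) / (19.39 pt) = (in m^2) 0.0003159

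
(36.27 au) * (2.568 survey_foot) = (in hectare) 4.247e+08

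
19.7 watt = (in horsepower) 0.02642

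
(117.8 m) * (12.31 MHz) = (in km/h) 5.22e+09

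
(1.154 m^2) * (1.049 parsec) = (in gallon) 9.868e+18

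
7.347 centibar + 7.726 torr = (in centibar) 8.377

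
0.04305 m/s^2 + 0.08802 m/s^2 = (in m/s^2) 0.1311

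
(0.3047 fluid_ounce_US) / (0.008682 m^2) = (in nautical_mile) 5.604e-07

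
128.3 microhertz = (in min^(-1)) 0.007698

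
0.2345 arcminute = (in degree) 0.003908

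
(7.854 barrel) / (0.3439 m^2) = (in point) 1.029e+04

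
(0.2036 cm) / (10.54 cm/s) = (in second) 0.01932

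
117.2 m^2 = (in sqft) 1262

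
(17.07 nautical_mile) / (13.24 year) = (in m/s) 7.571e-05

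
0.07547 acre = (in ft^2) 3287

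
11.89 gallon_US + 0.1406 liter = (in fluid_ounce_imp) 1589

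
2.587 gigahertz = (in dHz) 2.587e+10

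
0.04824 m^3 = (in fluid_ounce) 1631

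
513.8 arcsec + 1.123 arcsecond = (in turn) 0.0003973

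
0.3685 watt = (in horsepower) 0.0004942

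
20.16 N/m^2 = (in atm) 0.000199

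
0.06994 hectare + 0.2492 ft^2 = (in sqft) 7529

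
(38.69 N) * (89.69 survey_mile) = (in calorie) 1.335e+06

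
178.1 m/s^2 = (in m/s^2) 178.1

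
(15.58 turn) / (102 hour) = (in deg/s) 0.01527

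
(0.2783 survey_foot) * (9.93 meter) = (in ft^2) 9.067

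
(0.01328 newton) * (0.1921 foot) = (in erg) 7776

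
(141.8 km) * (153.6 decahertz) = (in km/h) 7.841e+08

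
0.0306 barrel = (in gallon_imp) 1.07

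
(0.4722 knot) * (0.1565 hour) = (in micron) 1.369e+08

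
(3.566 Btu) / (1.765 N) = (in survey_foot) 6994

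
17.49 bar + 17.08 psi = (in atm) 18.42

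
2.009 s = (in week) 3.322e-06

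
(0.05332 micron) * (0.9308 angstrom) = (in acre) 1.226e-21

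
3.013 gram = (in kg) 0.003013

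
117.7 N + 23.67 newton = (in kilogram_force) 14.42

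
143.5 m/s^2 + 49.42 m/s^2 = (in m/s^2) 192.9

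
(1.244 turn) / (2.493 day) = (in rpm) 0.0003465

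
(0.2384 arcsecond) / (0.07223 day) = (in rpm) 1.769e-09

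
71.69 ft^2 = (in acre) 0.001646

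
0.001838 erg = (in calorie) 4.393e-11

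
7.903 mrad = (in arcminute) 27.17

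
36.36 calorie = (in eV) 9.495e+20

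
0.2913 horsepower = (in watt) 217.2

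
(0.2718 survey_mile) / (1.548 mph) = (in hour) 0.1756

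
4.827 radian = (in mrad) 4827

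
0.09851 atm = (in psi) 1.448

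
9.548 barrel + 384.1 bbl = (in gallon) 1.653e+04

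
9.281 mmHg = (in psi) 0.1795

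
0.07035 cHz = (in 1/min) 0.04221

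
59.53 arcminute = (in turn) 0.002756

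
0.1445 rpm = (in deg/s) 0.867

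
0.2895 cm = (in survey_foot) 0.009498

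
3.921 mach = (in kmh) 4806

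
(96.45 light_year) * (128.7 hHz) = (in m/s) 1.174e+22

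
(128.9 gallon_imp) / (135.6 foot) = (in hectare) 1.418e-06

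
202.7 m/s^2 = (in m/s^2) 202.7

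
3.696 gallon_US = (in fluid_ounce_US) 473.1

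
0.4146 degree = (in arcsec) 1493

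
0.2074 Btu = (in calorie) 52.3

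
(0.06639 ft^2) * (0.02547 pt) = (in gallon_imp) 1.219e-05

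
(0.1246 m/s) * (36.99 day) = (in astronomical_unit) 2.662e-06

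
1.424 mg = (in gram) 0.001424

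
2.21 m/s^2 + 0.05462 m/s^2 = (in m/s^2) 2.265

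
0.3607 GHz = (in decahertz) 3.607e+07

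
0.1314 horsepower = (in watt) 97.98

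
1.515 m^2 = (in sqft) 16.31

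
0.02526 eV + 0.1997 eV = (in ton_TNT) 8.614e-30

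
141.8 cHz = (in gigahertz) 1.418e-09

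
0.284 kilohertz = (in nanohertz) 2.84e+11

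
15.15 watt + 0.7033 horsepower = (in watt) 539.6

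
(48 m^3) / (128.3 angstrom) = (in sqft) 4.027e+10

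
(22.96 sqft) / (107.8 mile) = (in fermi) 1.23e+10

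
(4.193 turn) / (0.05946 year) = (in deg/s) 0.000805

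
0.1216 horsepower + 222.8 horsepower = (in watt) 1.662e+05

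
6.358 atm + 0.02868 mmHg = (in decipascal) 6.442e+06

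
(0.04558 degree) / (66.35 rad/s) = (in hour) 3.33e-09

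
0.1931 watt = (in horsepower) 0.000259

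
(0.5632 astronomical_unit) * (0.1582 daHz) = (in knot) 2.591e+11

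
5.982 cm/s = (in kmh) 0.2154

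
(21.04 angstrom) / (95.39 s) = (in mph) 4.934e-11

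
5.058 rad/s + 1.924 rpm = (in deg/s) 301.3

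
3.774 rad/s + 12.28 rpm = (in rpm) 48.32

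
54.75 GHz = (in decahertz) 5.475e+09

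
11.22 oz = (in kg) 0.3181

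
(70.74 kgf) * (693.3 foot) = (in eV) 9.15e+23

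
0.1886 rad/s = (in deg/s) 10.81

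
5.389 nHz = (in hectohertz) 5.389e-11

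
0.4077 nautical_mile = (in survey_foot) 2477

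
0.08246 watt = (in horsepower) 0.0001106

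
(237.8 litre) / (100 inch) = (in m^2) 0.09362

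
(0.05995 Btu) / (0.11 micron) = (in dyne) 5.75e+13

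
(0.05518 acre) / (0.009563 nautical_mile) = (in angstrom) 1.261e+11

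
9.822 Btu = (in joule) 1.036e+04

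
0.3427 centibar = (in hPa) 3.427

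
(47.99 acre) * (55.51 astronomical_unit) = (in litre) 1.613e+21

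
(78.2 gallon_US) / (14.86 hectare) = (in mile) 1.238e-09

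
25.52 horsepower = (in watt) 1.903e+04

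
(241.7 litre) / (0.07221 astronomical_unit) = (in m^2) 2.237e-11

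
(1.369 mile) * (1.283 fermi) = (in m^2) 2.827e-12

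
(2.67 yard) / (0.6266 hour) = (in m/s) 0.001082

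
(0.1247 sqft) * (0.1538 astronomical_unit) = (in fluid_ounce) 9.013e+12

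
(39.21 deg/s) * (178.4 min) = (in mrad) 7.325e+06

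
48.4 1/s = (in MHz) 4.84e-05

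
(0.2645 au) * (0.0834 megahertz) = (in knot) 6.415e+15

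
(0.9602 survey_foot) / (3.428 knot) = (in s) 0.166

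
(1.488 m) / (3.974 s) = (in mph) 0.8376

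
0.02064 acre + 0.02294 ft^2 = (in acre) 0.02064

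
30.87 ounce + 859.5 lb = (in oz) 1.378e+04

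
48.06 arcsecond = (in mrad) 0.233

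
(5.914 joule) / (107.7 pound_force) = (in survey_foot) 0.0405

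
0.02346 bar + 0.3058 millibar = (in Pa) 2377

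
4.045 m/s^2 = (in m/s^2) 4.045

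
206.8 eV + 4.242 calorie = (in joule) 17.75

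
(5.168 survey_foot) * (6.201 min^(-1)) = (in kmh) 0.5861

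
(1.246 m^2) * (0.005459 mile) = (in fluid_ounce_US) 3.701e+05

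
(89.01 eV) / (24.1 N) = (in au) 3.956e-30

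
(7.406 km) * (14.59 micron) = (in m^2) 0.1081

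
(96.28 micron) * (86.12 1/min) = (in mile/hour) 0.0003091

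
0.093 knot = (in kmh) 0.1722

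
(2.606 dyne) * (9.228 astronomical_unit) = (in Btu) 3.41e+04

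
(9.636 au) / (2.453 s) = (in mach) 1.726e+09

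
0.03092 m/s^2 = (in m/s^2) 0.03092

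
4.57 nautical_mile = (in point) 2.399e+07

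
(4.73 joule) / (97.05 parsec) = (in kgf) 1.611e-19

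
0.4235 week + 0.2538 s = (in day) 2.965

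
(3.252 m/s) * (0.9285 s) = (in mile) 0.001876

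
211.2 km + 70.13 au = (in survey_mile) 6.519e+09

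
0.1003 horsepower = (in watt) 74.79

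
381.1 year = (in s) 1.202e+10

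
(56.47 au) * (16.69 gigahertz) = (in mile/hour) 3.154e+23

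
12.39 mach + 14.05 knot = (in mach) 12.41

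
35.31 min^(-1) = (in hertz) 0.5885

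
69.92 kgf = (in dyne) 6.857e+07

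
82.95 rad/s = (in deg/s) 4753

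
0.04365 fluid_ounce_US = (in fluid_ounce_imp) 0.04543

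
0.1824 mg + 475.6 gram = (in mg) 4.756e+05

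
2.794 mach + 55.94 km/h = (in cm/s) 9.669e+04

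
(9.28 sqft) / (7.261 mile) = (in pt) 0.2091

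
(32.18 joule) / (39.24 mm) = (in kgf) 83.63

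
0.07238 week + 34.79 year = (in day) 1.27e+04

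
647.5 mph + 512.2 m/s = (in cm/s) 8.017e+04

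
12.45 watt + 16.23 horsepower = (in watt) 1.212e+04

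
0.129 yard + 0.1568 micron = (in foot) 0.387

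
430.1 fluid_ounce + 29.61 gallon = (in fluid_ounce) 4220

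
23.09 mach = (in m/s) 7862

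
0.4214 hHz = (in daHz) 4.214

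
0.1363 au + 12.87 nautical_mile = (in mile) 1.267e+07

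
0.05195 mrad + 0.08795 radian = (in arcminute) 302.5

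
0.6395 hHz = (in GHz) 6.395e-08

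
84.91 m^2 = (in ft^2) 914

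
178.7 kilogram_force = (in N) 1752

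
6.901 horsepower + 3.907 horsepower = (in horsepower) 10.81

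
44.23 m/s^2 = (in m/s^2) 44.23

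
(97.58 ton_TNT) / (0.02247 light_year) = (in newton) 0.001921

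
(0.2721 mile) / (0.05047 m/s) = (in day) 0.1004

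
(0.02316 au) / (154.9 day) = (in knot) 503.2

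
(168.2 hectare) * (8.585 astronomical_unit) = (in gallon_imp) 4.752e+20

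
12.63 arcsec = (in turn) 9.745e-06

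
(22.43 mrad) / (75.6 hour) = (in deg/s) 4.722e-06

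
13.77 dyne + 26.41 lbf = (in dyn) 1.175e+07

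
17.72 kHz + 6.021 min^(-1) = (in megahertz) 0.01772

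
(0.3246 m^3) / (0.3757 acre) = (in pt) 0.6052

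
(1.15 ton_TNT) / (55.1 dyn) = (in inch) 3.438e+14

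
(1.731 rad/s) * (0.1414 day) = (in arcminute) 7.27e+07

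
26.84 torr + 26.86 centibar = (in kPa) 30.44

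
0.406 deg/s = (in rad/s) 0.007086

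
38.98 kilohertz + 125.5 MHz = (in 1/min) 7.532e+09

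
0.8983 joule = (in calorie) 0.2147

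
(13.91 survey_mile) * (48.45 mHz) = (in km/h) 3905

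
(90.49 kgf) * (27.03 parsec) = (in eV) 4.62e+39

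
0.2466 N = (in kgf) 0.02515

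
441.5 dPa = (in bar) 0.0004415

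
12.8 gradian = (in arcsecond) 4.147e+04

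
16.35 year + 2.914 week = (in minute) 8.623e+06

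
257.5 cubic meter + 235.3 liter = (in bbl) 1621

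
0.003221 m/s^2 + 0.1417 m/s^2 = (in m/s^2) 0.1449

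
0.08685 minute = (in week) 8.616e-06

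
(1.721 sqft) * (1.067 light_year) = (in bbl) 1.015e+16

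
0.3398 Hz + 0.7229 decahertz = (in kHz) 0.007569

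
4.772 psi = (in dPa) 3.29e+05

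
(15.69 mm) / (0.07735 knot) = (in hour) 0.0001095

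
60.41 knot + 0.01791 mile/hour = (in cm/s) 3109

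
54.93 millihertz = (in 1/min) 3.296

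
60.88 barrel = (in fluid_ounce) 3.273e+05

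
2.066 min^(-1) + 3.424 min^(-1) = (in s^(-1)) 0.0915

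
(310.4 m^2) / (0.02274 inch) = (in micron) 5.374e+11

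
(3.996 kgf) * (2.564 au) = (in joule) 1.503e+13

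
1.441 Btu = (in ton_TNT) 3.634e-07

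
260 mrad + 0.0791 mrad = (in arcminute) 894.1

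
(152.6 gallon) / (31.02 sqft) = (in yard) 0.2192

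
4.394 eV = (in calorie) 1.683e-19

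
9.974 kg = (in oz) 351.8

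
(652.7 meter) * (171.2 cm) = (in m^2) 1117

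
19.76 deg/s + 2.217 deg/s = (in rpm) 3.663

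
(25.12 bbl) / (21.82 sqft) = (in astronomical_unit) 1.317e-11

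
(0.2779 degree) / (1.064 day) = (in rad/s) 5.276e-08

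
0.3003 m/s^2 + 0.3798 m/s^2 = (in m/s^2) 0.6801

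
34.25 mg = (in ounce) 0.001208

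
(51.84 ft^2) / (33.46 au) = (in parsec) 3.118e-29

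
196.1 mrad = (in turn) 0.03121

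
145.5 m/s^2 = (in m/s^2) 145.5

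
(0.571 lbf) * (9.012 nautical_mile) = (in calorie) 1.013e+04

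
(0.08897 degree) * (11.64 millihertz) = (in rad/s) 1.807e-05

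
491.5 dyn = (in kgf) 0.0005012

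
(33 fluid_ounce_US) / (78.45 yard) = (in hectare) 1.36e-09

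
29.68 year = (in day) 1.083e+04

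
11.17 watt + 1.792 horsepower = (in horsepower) 1.807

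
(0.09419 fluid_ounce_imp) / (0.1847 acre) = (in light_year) 3.785e-25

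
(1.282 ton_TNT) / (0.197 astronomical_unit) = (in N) 0.182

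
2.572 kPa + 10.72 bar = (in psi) 155.9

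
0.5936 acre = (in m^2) 2402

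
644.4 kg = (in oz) 2.273e+04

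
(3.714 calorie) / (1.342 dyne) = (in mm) 1.158e+09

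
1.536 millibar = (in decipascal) 1536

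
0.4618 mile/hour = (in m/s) 0.2064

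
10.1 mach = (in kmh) 1.238e+04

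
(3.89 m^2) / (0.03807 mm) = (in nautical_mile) 55.17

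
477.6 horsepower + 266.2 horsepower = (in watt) 5.547e+05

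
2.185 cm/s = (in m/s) 0.02185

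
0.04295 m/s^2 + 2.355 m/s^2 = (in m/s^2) 2.398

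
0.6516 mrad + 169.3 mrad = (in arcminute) 584.3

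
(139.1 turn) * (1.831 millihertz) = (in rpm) 15.28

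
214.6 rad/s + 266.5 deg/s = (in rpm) 2094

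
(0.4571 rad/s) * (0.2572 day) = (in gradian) 6.467e+05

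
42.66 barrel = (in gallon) 1792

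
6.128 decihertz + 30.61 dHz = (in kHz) 0.003674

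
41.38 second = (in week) 6.842e-05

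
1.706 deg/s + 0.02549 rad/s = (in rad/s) 0.05527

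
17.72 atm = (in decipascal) 1.795e+07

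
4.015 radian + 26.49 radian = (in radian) 30.5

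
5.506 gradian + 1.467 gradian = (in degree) 6.276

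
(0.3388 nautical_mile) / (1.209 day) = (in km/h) 0.02162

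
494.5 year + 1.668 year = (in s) 1.565e+10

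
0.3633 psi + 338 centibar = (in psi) 49.39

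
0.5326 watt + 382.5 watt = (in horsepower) 0.5137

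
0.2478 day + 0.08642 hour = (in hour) 6.034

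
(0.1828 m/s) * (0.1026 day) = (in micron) 1.62e+09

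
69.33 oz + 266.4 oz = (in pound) 20.98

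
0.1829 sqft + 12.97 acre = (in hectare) 5.249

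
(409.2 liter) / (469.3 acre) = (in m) 2.155e-07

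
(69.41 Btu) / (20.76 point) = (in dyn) 9.999e+11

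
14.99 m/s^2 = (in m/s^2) 14.99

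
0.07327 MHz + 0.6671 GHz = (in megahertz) 667.2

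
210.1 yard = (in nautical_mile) 0.1037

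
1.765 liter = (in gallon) 0.4663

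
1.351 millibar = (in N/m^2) 135.1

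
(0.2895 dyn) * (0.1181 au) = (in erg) 5.115e+11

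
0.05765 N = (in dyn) 5765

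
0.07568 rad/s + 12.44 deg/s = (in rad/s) 0.2928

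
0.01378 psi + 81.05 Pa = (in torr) 1.321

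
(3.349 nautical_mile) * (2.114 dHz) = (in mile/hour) 2933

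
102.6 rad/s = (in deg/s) 5879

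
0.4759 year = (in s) 1.501e+07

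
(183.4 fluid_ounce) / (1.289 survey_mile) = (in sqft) 2.814e-05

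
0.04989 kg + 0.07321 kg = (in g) 123.1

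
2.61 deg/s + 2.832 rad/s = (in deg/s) 164.9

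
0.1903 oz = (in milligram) 5395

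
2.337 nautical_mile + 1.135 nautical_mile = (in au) 4.298e-08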